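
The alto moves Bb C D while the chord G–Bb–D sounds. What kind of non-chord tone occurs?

C is a passing tone.

The harmony at that moment is G minor triad (G, Bb, D); C is not a chord tone.
It is approached by step up from Bb and left by step up to D.
Step in, step out in the same direction — a passing tone.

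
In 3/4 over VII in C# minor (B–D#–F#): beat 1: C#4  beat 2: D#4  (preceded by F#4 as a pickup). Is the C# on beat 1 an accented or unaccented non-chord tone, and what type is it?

The harmony at that moment is B major triad (B, D#, F#); C#4 is not a chord tone.
It is approached by leap down from F#4 and left by step up to D#4.
Leap in, step out — an appoggiatura.
It falls on the downbeat, so it is accented.

Accented appoggiatura.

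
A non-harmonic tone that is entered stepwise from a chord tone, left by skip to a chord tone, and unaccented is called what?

Approach: by step. Departure: by leap. Metric position: weak.
Step in, leap out, from a weak position — an escape tone (échappée). (It is the mirror image of the appoggiatura, which leaps in and steps out on a strong beat.)

Escape tone.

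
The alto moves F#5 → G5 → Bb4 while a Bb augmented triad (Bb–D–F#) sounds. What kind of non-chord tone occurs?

The harmony at that moment is Bb augmented triad (Bb, D, F#); G5 is not a chord tone.
It is approached by step up from F#5 and left by leap down to Bb4.
Step in, leap out — an escape tone.

G5 is an escape tone.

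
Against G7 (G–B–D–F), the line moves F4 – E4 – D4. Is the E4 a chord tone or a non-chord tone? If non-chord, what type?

The harmony at that moment is G dominant seventh chord (G, B, D, F); E4 is not a chord tone.
It is approached by step down from F4 and left by step down to D4.
Step in, step out in the same direction — a passing tone.

Non-chord tone — a passing tone.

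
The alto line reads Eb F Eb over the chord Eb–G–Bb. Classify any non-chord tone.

F is a neighbor tone.

The harmony at that moment is Eb major triad (Eb, G, Bb); F is not a chord tone.
It is approached by step up from Eb and left by step down to Eb.
Step away and step back to the same note — a neighbor tone (upper neighbor).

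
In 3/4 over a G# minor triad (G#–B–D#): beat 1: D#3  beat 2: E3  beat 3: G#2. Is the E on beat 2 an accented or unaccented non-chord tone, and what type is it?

Unaccented escape tone.

The harmony at that moment is G# minor triad (G#, B, D#); E3 is not a chord tone.
It is approached by step up from D#3 and left by leap down to G#2.
Step in, leap out — an escape tone.
It falls on a weak beat, so it is unaccented.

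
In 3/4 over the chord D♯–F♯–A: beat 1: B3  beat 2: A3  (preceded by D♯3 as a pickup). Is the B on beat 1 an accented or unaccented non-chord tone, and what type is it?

The harmony at that moment is D♯ diminished triad (D♯, F♯, A); B3 is not a chord tone.
It is approached by leap up from D♯3 and left by step down to A3.
Leap in, step out — an appoggiatura.
It falls on the downbeat, so it is accented.

Accented appoggiatura.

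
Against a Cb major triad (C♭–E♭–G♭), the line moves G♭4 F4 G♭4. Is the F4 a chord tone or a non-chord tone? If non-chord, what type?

Non-chord tone — a neighbor tone.

The harmony at that moment is C♭ major triad (C♭, E♭, G♭); F4 is not a chord tone.
It is approached by step down from G♭4 and left by step up to G♭4.
Step away and step back to the same note — a neighbor tone (lower neighbor).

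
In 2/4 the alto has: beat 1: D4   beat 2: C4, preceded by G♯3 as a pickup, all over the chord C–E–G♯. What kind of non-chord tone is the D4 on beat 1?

Appoggiatura.

The harmony at that moment is C augmented triad (C, E, G♯); D4 is not a chord tone.
It is approached by leap up from G♯3 and left by step down to C4.
Leap in, step out, metrically accented — an appoggiatura.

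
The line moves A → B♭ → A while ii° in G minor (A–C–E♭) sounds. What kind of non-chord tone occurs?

B♭ is a neighbor tone.

The harmony at that moment is A diminished triad (A, C, E♭); B♭ is not a chord tone.
It is approached by step up from A and left by step down to A.
Step away and step back to the same note — a neighbor tone (upper neighbor).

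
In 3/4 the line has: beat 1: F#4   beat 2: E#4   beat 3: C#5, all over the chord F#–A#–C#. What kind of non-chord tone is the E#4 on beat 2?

Escape tone.

The harmony at that moment is F# major triad (F#, A#, C#); E#4 is not a chord tone.
It is approached by step down from F#4 and left by leap up to C#5.
Step in, leap out, on a weak beat — an escape tone.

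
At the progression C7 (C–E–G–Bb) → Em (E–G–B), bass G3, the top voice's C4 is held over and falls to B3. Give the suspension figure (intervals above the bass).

4–3 suspension.

At the second chord the bass is G3. The suspended C4 lies a fourth above the bass; after resolving down by step to B3, the interval above the bass becomes a third.
Suspension figures are named by those two intervals: 4–3.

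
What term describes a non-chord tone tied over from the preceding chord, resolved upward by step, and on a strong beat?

Retardation.

Approach: by preparation — the pitch is first a chord tone, then held (tied or repeated) while the harmony changes under it. Departure: up by step. Metric position: strong.
A prepared dissonance that resolves upward by step — a retardation. (The same figure resolving downward would be a suspension.)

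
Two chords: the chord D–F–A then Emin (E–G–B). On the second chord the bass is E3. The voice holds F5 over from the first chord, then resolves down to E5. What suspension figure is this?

At the second chord the bass is E3. The suspended F5 lies a ninth above the bass; after resolving down by step to E5, the interval above the bass becomes an octave.
Suspension figures are named by those two intervals: 9–8.

9–8 suspension.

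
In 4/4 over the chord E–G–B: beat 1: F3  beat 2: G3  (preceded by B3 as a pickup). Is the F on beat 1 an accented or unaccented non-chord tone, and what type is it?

Accented appoggiatura.

The harmony at that moment is E minor triad (E, G, B); F3 is not a chord tone.
It is approached by leap down from B3 and left by step up to G3.
Leap in, step out — an appoggiatura.
It falls on the downbeat, so it is accented.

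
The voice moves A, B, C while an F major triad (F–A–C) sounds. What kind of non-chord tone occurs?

The harmony at that moment is F major triad (F, A, C); B is not a chord tone.
It is approached by step up from A and left by step up to C.
Step in, step out in the same direction — a passing tone.

B is a passing tone.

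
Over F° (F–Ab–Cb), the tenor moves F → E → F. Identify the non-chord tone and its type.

The harmony at that moment is F diminished triad (F, Ab, Cb); E is not a chord tone.
It is approached by step down from F and left by step up to F.
Step away and step back to the same note — a neighbor tone (lower neighbor).

E is a neighbor tone.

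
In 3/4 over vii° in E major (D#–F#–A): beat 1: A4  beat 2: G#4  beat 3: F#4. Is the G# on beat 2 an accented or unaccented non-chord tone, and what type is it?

Unaccented passing tone.

The harmony at that moment is D# diminished triad (D#, F#, A); G#4 is not a chord tone.
It is approached by step down from A4 and left by step down to F#4.
Step in, step out in the same direction — a passing tone.
It falls on a weak beat, so it is unaccented.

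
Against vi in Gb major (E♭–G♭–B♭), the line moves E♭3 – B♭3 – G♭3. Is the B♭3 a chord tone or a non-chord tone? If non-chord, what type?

Eb minor triad contains E♭, G♭, B♭; B♭ is the fifth, so it is a chord tone.

Chord tone (the fifth of Eb minor triad).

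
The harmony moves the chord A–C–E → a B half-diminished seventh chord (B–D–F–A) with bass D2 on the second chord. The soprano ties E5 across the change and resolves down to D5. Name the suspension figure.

9–8 suspension.

At the second chord the bass is D2. The suspended E5 lies a ninth above the bass; after resolving down by step to D5, the interval above the bass becomes an octave.
Suspension figures are named by those two intervals: 9–8.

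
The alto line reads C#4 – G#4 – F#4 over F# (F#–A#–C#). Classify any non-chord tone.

G#4 is an appoggiatura.

The harmony at that moment is F# major triad (F#, A#, C#); G#4 is not a chord tone.
It is approached by leap up from C#4 and left by step down to F#4.
Leap in, step out — an appoggiatura.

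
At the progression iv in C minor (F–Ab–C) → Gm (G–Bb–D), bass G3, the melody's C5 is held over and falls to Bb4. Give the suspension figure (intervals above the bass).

4–3 suspension.

At the second chord the bass is G3. The suspended C5 lies a fourth above the bass; after resolving down by step to Bb4, the interval above the bass becomes a third.
Suspension figures are named by those two intervals: 4–3.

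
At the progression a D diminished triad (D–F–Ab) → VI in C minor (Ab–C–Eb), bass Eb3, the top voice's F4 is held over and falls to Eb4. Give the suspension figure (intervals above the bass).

At the second chord the bass is Eb3. The suspended F4 lies a ninth above the bass; after resolving down by step to Eb4, the interval above the bass becomes an octave.
Suspension figures are named by those two intervals: 9–8.

9–8 suspension.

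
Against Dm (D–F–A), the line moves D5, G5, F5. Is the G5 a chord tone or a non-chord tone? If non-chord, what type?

The harmony at that moment is D minor triad (D, F, A); G5 is not a chord tone.
It is approached by leap up from D5 and left by step down to F5.
Leap in, step out — an appoggiatura.

Non-chord tone — an appoggiatura.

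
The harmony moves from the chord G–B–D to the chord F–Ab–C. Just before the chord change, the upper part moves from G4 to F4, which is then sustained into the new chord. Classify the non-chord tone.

F4 is an anticipation.

The harmony at that moment is G major triad (G, B, D); F4 is not a chord tone.
It is approached by step down from G4 and then sustained as the same pitch into the next harmony.
Arriving early and becoming a chord tone when the harmony changes — an anticipation.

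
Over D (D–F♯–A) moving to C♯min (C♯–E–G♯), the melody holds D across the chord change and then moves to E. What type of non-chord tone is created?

D is a retardation.

The harmony at that moment is C♯ minor triad (C♯, E, G♯); D is not a chord tone.
It is held over (the same pitch as the preceding D) and left by step up to E.
Held over from the previous chord and resolving up by step — a retardation.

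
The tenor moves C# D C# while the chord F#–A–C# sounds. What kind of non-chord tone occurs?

D is a neighbor tone.

The harmony at that moment is F# minor triad (F#, A, C#); D is not a chord tone.
It is approached by step up from C# and left by step down to C#.
Step away and step back to the same note — a neighbor tone (upper neighbor).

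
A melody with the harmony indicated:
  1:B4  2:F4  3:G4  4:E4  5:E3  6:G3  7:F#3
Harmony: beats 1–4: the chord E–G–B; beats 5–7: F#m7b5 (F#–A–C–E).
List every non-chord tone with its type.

The harmony at that moment is E minor triad (E, G, B); F4 is not a chord tone.
It is approached by leap down from B4 and left by step up to G4.
Leap in, step out — an appoggiatura.
The harmony at that moment is F# half-diminished seventh chord (F#, A, C, E); G3 is not a chord tone.
It is approached by leap up from E3 and left by step down to F#3.
Leap in, step out — an appoggiatura.

F4 (beat 2) — appoggiatura; G3 (beat 6) — appoggiatura.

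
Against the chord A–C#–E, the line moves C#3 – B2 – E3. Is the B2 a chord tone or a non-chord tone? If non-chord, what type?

Non-chord tone — an escape tone.

The harmony at that moment is A major triad (A, C#, E); B2 is not a chord tone.
It is approached by step down from C#3 and left by leap up to E3.
Step in, leap out — an escape tone.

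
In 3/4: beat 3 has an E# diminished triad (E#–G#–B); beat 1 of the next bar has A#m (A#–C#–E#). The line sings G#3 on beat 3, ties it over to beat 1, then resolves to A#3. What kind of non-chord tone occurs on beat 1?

The harmony at that moment is A# minor triad (A#, C#, E#); G#3 is not a chord tone.
It is held over (the same pitch as the preceding G#3) and left by step up to A#3.
Held over from the previous chord and resolving up by step — a retardation.

Retardation.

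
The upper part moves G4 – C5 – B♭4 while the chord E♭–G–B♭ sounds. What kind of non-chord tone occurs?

C5 is an appoggiatura.

The harmony at that moment is E♭ major triad (E♭, G, B♭); C5 is not a chord tone.
It is approached by leap up from G4 and left by step down to B♭4.
Leap in, step out — an appoggiatura.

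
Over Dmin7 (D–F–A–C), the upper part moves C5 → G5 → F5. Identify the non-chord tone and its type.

G5 is an appoggiatura.

The harmony at that moment is D minor seventh chord (D, F, A, C); G5 is not a chord tone.
It is approached by leap up from C5 and left by step down to F5.
Leap in, step out — an appoggiatura.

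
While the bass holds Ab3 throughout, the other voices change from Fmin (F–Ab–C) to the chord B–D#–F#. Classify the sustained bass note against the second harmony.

Pedal tone (pedal point).

The harmony at that moment is B major triad (B, D#, F#); Ab3 is not a chord tone.
It is held over (the same pitch as the preceding Ab3) and then sustained as the same pitch into the next harmony.
Sustained through a change of harmony — a pedal tone.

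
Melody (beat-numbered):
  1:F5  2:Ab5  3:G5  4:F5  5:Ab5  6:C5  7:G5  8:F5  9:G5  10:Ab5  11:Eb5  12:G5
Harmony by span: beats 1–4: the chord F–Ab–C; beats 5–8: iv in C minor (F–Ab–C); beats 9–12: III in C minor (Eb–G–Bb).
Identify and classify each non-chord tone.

The harmony at that moment is F minor triad (F, Ab, C); G5 is not a chord tone.
It is approached by step down from Ab5 and left by step down to F5.
Step in, step out in the same direction — a passing tone.
The harmony at that moment is F minor triad (F, Ab, C); G5 is not a chord tone.
It is approached by leap up from C5 and left by step down to F5.
Leap in, step out — an appoggiatura.
The harmony at that moment is Eb major triad (Eb, G, Bb); Ab5 is not a chord tone.
It is approached by step up from G5 and left by leap down to Eb5.
Step in, leap out — an escape tone.

G5 (beat 3) — passing tone; G5 (beat 7) — appoggiatura; Ab5 (beat 10) — escape tone.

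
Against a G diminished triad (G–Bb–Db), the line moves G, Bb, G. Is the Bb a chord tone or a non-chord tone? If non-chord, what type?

Chord tone (the third of G diminished triad).

G diminished triad contains G, Bb, Db; Bb is the third, so it is a chord tone.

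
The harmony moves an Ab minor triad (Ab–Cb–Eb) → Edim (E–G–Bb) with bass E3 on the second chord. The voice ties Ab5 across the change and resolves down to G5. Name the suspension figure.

At the second chord the bass is E3. The suspended Ab5 lies a fourth above the bass; after resolving down by step to G5, the interval above the bass becomes a third.
Suspension figures are named by those two intervals: 4–3.

4–3 suspension.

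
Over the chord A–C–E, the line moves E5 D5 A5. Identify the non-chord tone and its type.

D5 is an escape tone.

The harmony at that moment is A minor triad (A, C, E); D5 is not a chord tone.
It is approached by step down from E5 and left by leap up to A5.
Step in, leap out — an escape tone.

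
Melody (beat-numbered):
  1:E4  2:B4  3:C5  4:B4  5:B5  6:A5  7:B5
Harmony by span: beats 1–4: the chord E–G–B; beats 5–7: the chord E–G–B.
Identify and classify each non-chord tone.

The harmony at that moment is E minor triad (E, G, B); C5 is not a chord tone.
It is approached by step up from B4 and left by step down to B4.
Step away and step back to the same note — a neighbor tone (upper neighbor).
The harmony at that moment is E minor triad (E, G, B); A5 is not a chord tone.
It is approached by step down from B5 and left by step up to B5.
Step away and step back to the same note — a neighbor tone (lower neighbor).

C5 (beat 3) — neighbor tone; A5 (beat 6) — neighbor tone.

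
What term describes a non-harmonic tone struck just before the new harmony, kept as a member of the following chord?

Anticipation.

Approach: ahead of the chord change (typically by step), so it is dissonant against the current harmony. Departure: none — the same pitch is restated or held and is a chord tone of the new harmony.
Dissonant first, consonant once the harmony catches up: the note simply arrives early — an anticipation. (The reverse timing, consonant first and dissonant after the change, would be a suspension or retardation.)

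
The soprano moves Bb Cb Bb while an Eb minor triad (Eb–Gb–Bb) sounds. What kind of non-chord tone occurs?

Cb is a neighbor tone.

The harmony at that moment is Eb minor triad (Eb, Gb, Bb); Cb is not a chord tone.
It is approached by step up from Bb and left by step down to Bb.
Step away and step back to the same note — a neighbor tone (upper neighbor).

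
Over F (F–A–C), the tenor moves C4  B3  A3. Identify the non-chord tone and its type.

B3 is a passing tone.

The harmony at that moment is F major triad (F, A, C); B3 is not a chord tone.
It is approached by step down from C4 and left by step down to A3.
Step in, step out in the same direction — a passing tone.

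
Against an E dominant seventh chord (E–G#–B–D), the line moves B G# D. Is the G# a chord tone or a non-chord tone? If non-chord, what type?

Chord tone (the third of E dominant seventh chord).

E dominant seventh chord contains E, G#, B, D; G# is the third, so it is a chord tone.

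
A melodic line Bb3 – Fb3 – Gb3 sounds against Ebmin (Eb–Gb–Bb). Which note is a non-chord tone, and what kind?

Fb3 is an appoggiatura.

The harmony at that moment is Eb minor triad (Eb, Gb, Bb); Fb3 is not a chord tone.
It is approached by leap down from Bb3 and left by step up to Gb3.
Leap in, step out — an appoggiatura.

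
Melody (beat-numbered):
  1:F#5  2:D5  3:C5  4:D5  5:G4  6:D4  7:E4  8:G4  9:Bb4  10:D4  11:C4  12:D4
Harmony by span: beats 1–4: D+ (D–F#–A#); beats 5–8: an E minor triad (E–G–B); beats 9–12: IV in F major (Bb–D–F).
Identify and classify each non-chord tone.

C5 (beat 3) — neighbor tone; D4 (beat 6) — appoggiatura; C4 (beat 11) — neighbor tone.

The harmony at that moment is D augmented triad (D, F#, A#); C5 is not a chord tone.
It is approached by step down from D5 and left by step up to D5.
Step away and step back to the same note — a neighbor tone (lower neighbor).
The harmony at that moment is E minor triad (E, G, B); D4 is not a chord tone.
It is approached by leap down from G4 and left by step up to E4.
Leap in, step out — an appoggiatura.
The harmony at that moment is Bb major triad (Bb, D, F); C4 is not a chord tone.
It is approached by step down from D4 and left by step up to D4.
Step away and step back to the same note — a neighbor tone (lower neighbor).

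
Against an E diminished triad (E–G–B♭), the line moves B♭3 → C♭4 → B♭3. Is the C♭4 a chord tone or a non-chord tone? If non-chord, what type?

The harmony at that moment is E diminished triad (E, G, B♭); C♭4 is not a chord tone.
It is approached by step up from B♭3 and left by step down to B♭3.
Step away and step back to the same note — a neighbor tone (upper neighbor).

Non-chord tone — a neighbor tone.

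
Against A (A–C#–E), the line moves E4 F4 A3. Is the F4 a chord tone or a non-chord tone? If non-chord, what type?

Non-chord tone — an escape tone.

The harmony at that moment is A major triad (A, C#, E); F4 is not a chord tone.
It is approached by step up from E4 and left by leap down to A3.
Step in, leap out — an escape tone.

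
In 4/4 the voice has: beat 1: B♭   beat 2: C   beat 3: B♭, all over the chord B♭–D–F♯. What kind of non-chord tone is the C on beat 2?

The harmony at that moment is B♭ augmented triad (B♭, D, F♯); C is not a chord tone.
It is approached by step up from B♭ and left by step down to B♭.
Step away and step back to the same note — a neighbor tone (upper neighbor).

Upper neighbor tone.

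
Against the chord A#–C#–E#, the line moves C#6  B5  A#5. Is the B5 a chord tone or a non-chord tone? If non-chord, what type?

The harmony at that moment is A# minor triad (A#, C#, E#); B5 is not a chord tone.
It is approached by step down from C#6 and left by step down to A#5.
Step in, step out in the same direction — a passing tone.

Non-chord tone — a passing tone.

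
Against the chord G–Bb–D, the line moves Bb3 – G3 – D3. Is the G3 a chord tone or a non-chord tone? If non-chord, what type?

G minor triad contains G, Bb, D; G is the root, so it is a chord tone.

Chord tone (the root of G minor triad).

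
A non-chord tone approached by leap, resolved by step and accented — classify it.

Approach: by leap. Departure: by step. Metric position: strong.
Leap in, step out, in a metrically strong position — an appoggiatura. (It is the mirror image of the escape tone, which steps in and leaps out from a weak position.)

Appoggiatura.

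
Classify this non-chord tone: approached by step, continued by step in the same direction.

Approach: by step. Departure: by step, continuing in the same direction.
Stepwise on both sides with no change of direction means the note fills in the space between two different chord tones — a passing tone. (Had it turned back to its starting note it would be a neighbor tone instead.)

Passing tone.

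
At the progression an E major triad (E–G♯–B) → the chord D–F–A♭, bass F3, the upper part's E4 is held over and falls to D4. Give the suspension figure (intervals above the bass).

7–6 suspension.

At the second chord the bass is F3. The suspended E4 lies a seventh above the bass; after resolving down by step to D4, the interval above the bass becomes a sixth.
Suspension figures are named by those two intervals: 7–6.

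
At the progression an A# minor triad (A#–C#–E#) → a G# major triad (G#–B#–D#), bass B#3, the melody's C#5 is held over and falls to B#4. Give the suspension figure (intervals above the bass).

At the second chord the bass is B#3. The suspended C#5 lies a ninth above the bass; after resolving down by step to B#4, the interval above the bass becomes an octave.
Suspension figures are named by those two intervals: 9–8.

9–8 suspension.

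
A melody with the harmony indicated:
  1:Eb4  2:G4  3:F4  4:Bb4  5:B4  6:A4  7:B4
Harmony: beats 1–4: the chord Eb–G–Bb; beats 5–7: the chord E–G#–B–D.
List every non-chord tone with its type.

F4 (beat 3) — escape tone; A4 (beat 6) — neighbor tone.

The harmony at that moment is Eb major triad (Eb, G, Bb); F4 is not a chord tone.
It is approached by step down from G4 and left by leap up to Bb4.
Step in, leap out — an escape tone.
The harmony at that moment is E dominant seventh chord (E, G#, B, D); A4 is not a chord tone.
It is approached by step down from B4 and left by step up to B4.
Step away and step back to the same note — a neighbor tone (lower neighbor).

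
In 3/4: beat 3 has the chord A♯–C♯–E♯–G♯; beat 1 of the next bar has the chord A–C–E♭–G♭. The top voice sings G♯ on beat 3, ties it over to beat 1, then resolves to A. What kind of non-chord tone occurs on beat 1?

The harmony at that moment is A diminished seventh chord (A, C, E♭, G♭); G♯ is not a chord tone.
It is held over (the same pitch as the preceding G♯) and left by step up to A.
Held over from the previous chord and resolving up by step — a retardation.

Retardation.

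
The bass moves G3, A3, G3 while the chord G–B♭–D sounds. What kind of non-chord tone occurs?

A3 is a neighbor tone.

The harmony at that moment is G minor triad (G, B♭, D); A3 is not a chord tone.
It is approached by step up from G3 and left by step down to G3.
Step away and step back to the same note — a neighbor tone (upper neighbor).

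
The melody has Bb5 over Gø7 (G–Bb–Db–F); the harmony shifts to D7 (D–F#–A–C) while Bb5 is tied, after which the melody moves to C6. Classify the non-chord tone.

The harmony at that moment is D dominant seventh chord (D, F#, A, C); Bb5 is not a chord tone.
It is held over (the same pitch as the preceding Bb5) and left by step up to C6.
Held over from the previous chord and resolving up by step — a retardation.

Bb5 is a retardation.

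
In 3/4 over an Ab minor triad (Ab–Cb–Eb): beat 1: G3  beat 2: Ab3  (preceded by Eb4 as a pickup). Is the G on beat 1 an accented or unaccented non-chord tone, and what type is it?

Accented appoggiatura.

The harmony at that moment is Ab minor triad (Ab, Cb, Eb); G3 is not a chord tone.
It is approached by leap down from Eb4 and left by step up to Ab3.
Leap in, step out — an appoggiatura.
It falls on the downbeat, so it is accented.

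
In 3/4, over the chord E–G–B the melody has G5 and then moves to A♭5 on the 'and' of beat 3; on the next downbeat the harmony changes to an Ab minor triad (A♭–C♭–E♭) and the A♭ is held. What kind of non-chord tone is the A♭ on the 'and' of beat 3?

The harmony at that moment is E minor triad (E, G, B); A♭5 is not a chord tone.
It is approached by step up from G5 and then sustained as the same pitch into the next harmony.
Arriving early and becoming a chord tone when the harmony changes — an anticipation.

Anticipation.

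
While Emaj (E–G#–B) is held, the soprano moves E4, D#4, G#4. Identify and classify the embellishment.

The harmony at that moment is E major triad (E, G#, B); D#4 is not a chord tone.
It is approached by step down from E4 and left by leap up to G#4.
Step in, leap out — an escape tone.

D#4 is an escape tone.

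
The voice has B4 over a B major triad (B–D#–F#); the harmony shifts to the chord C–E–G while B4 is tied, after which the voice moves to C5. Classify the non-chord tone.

B4 is a retardation.

The harmony at that moment is C major triad (C, E, G); B4 is not a chord tone.
It is held over (the same pitch as the preceding B4) and left by step up to C5.
Held over from the previous chord and resolving up by step — a retardation.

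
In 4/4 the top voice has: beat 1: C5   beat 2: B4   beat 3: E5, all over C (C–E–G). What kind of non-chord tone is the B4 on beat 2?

The harmony at that moment is C major triad (C, E, G); B4 is not a chord tone.
It is approached by step down from C5 and left by leap up to E5.
Step in, leap out, on a weak beat — an escape tone.

Escape tone.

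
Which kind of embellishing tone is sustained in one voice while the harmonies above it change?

Pedal tone.

Approach: none. Departure: none — a single pitch is sustained while the chords change around it, passing through harmonies that do not contain it.
No melodic motion at all; the dissonance is created entirely by the moving harmonies against the stationary note — a pedal tone (pedal point).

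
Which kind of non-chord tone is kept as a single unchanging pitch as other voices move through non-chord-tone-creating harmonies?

Pedal tone.

Approach: none. Departure: none — a single pitch is sustained while the chords change around it, passing through harmonies that do not contain it.
No melodic motion at all; the dissonance is created entirely by the moving harmonies against the stationary note — a pedal tone (pedal point).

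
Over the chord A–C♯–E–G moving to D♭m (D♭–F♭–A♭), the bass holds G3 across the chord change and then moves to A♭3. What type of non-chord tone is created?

G3 is a retardation.

The harmony at that moment is D♭ minor triad (D♭, F♭, A♭); G3 is not a chord tone.
It is held over (the same pitch as the preceding G3) and left by step up to A♭3.
Held over from the previous chord and resolving up by step — a retardation.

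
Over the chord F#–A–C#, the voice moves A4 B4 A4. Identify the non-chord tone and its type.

B4 is a neighbor tone.

The harmony at that moment is F# minor triad (F#, A, C#); B4 is not a chord tone.
It is approached by step up from A4 and left by step down to A4.
Step away and step back to the same note — a neighbor tone (upper neighbor).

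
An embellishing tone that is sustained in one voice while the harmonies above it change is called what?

Approach: none. Departure: none — a single pitch is sustained while the chords change around it, passing through harmonies that do not contain it.
No melodic motion at all; the dissonance is created entirely by the moving harmonies against the stationary note — a pedal tone (pedal point).

Pedal tone.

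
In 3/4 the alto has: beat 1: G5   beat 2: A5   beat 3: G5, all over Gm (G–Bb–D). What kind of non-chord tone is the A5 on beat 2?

The harmony at that moment is G minor triad (G, Bb, D); A5 is not a chord tone.
It is approached by step up from G5 and left by step down to G5.
Step away and step back to the same note — a neighbor tone (upper neighbor).

Upper neighbor tone.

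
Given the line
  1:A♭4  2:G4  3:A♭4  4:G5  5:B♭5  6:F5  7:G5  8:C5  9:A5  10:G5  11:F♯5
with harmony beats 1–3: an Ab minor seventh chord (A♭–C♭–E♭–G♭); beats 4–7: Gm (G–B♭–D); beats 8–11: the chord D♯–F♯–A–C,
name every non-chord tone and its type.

The harmony at that moment is A♭ minor seventh chord (A♭, C♭, E♭, G♭); G4 is not a chord tone.
It is approached by step down from A♭4 and left by step up to A♭4.
Step away and step back to the same note — a neighbor tone (lower neighbor).
The harmony at that moment is G minor triad (G, B♭, D); F5 is not a chord tone.
It is approached by leap down from B♭5 and left by step up to G5.
Leap in, step out — an appoggiatura.
The harmony at that moment is D♯ diminished seventh chord (D♯, F♯, A, C); G5 is not a chord tone.
It is approached by step down from A5 and left by step down to F♯5.
Step in, step out in the same direction — a passing tone.

G4 (beat 2) — neighbor tone; F5 (beat 6) — appoggiatura; G5 (beat 10) — passing tone.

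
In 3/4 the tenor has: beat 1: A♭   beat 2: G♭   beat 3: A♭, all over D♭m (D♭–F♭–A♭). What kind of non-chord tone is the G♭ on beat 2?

Lower neighbor tone.

The harmony at that moment is D♭ minor triad (D♭, F♭, A♭); G♭ is not a chord tone.
It is approached by step down from A♭ and left by step up to A♭.
Step away and step back to the same note — a neighbor tone (lower neighbor).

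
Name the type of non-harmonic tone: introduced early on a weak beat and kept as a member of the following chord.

Anticipation.

Approach: ahead of the chord change (typically by step), so it is dissonant against the current harmony. Departure: none — the same pitch is restated or held and is a chord tone of the new harmony.
Dissonant first, consonant once the harmony catches up: the note simply arrives early — an anticipation. (The reverse timing, consonant first and dissonant after the change, would be a suspension or retardation.)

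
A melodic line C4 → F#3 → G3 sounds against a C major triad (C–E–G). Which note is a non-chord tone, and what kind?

The harmony at that moment is C major triad (C, E, G); F#3 is not a chord tone.
It is approached by leap down from C4 and left by step up to G3.
Leap in, step out — an appoggiatura.

F#3 is an appoggiatura.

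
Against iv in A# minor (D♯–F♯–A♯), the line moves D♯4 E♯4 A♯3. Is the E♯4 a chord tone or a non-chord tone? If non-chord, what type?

Non-chord tone — an escape tone.

The harmony at that moment is D♯ minor triad (D♯, F♯, A♯); E♯4 is not a chord tone.
It is approached by step up from D♯4 and left by leap down to A♯3.
Step in, leap out — an escape tone.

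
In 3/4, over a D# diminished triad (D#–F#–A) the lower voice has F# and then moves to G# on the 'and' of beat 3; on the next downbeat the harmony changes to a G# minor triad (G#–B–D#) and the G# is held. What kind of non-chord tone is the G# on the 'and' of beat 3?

The harmony at that moment is D# diminished triad (D#, F#, A); G# is not a chord tone.
It is approached by step up from F# and then sustained as the same pitch into the next harmony.
Arriving early and becoming a chord tone when the harmony changes — an anticipation.

Anticipation.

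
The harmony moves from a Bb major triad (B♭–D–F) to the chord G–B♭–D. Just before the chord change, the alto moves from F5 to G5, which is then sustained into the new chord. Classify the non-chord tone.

G5 is an anticipation.

The harmony at that moment is B♭ major triad (B♭, D, F); G5 is not a chord tone.
It is approached by step up from F5 and then sustained as the same pitch into the next harmony.
Arriving early and becoming a chord tone when the harmony changes — an anticipation.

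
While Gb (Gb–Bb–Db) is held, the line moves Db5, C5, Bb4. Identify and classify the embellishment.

The harmony at that moment is Gb major triad (Gb, Bb, Db); C5 is not a chord tone.
It is approached by step down from Db5 and left by step down to Bb4.
Step in, step out in the same direction — a passing tone.

C5 is a passing tone.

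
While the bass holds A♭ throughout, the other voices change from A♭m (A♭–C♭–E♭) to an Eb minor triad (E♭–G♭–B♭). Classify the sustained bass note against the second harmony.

The harmony at that moment is E♭ minor triad (E♭, G♭, B♭); A♭ is not a chord tone.
It is held over (the same pitch as the preceding A♭) and then sustained as the same pitch into the next harmony.
Sustained through a change of harmony — a pedal tone.

Pedal tone (pedal point).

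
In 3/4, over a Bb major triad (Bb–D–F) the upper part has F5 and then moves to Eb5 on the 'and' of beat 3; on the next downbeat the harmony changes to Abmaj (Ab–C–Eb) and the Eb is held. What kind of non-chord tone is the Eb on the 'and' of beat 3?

The harmony at that moment is Bb major triad (Bb, D, F); Eb5 is not a chord tone.
It is approached by step down from F5 and then sustained as the same pitch into the next harmony.
Arriving early and becoming a chord tone when the harmony changes — an anticipation.

Anticipation.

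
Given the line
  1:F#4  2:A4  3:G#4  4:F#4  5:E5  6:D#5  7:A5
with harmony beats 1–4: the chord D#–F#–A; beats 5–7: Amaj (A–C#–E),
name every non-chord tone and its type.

G#4 (beat 3) — passing tone; D#5 (beat 6) — escape tone.

The harmony at that moment is D# diminished triad (D#, F#, A); G#4 is not a chord tone.
It is approached by step down from A4 and left by step down to F#4.
Step in, step out in the same direction — a passing tone.
The harmony at that moment is A major triad (A, C#, E); D#5 is not a chord tone.
It is approached by step down from E5 and left by leap up to A5.
Step in, leap out — an escape tone.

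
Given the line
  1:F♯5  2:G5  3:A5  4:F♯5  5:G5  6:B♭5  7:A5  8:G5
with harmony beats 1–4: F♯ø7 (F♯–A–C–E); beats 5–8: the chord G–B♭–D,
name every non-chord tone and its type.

G5 (beat 2) — passing tone; A5 (beat 7) — passing tone.

The harmony at that moment is F♯ half-diminished seventh chord (F♯, A, C, E); G5 is not a chord tone.
It is approached by step up from F♯5 and left by step up to A5.
Step in, step out in the same direction — a passing tone.
The harmony at that moment is G minor triad (G, B♭, D); A5 is not a chord tone.
It is approached by step down from B♭5 and left by step down to G5.
Step in, step out in the same direction — a passing tone.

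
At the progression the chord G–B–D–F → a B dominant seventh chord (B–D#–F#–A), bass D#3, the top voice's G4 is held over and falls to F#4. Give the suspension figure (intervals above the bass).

At the second chord the bass is D#3. The suspended G4 lies a fourth above the bass; after resolving down by step to F#4, the interval above the bass becomes a third.
Suspension figures are named by those two intervals: 4–3.

4–3 suspension.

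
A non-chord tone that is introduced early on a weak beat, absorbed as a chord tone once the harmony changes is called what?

Approach: ahead of the chord change (typically by step), so it is dissonant against the current harmony. Departure: none — the same pitch is restated or held and is a chord tone of the new harmony.
Dissonant first, consonant once the harmony catches up: the note simply arrives early — an anticipation. (The reverse timing, consonant first and dissonant after the change, would be a suspension or retardation.)

Anticipation.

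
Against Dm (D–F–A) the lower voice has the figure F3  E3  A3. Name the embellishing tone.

The harmony at that moment is D minor triad (D, F, A); E3 is not a chord tone.
It is approached by step down from F3 and left by leap up to A3.
Step in, leap out — an escape tone.

E3 is an escape tone.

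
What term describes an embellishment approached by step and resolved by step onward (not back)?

Approach: by step. Departure: by step, continuing in the same direction.
Stepwise on both sides with no change of direction means the note fills in the space between two different chord tones — a passing tone. (Had it turned back to its starting note it would be a neighbor tone instead.)

Passing tone.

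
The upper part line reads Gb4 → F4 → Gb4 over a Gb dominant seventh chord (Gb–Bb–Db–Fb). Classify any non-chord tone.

The harmony at that moment is Gb dominant seventh chord (Gb, Bb, Db, Fb); F4 is not a chord tone.
It is approached by step down from Gb4 and left by step up to Gb4.
Step away and step back to the same note — a neighbor tone (lower neighbor).

F4 is a neighbor tone.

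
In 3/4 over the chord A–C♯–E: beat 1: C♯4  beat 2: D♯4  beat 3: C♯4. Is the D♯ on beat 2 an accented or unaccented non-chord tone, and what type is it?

Unaccented neighbor tone.

The harmony at that moment is A major triad (A, C♯, E); D♯4 is not a chord tone.
It is approached by step up from C♯4 and left by step down to C♯4.
Step away and step back to the same note — a neighbor tone (upper neighbor).
It falls on a weak beat, so it is unaccented.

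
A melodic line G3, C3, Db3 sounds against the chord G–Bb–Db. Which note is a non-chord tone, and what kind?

C3 is an appoggiatura.

The harmony at that moment is G diminished triad (G, Bb, Db); C3 is not a chord tone.
It is approached by leap down from G3 and left by step up to Db3.
Leap in, step out — an appoggiatura.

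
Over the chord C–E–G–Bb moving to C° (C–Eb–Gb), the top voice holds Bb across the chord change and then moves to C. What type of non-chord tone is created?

Bb is a retardation.

The harmony at that moment is C diminished triad (C, Eb, Gb); Bb is not a chord tone.
It is held over (the same pitch as the preceding Bb) and left by step up to C.
Held over from the previous chord and resolving up by step — a retardation.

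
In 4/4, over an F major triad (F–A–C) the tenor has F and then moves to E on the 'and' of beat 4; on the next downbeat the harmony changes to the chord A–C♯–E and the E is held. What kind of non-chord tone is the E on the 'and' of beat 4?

The harmony at that moment is F major triad (F, A, C); E is not a chord tone.
It is approached by step down from F and then sustained as the same pitch into the next harmony.
Arriving early and becoming a chord tone when the harmony changes — an anticipation.

Anticipation.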